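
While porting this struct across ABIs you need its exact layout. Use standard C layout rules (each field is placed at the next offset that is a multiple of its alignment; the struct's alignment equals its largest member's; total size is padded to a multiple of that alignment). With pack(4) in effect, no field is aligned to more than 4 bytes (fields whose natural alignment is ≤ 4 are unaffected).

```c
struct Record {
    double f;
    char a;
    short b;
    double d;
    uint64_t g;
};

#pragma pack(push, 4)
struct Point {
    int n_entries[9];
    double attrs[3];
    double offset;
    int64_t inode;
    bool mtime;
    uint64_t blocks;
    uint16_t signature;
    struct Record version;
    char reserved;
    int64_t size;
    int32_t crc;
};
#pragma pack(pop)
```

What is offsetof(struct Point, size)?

Record: 0..8  f  (8B, 8-aligned); 8..9  a  (1B, 1-aligned); 9..10  -- padding (1B); 10..12  b  (2B, 2-aligned); 12..16  -- padding (4B); 16..24  d  (8B, 8-aligned); 24..32  g  (8B, 8-aligned); sizeof = 32, alignof = 8
0..36  n_entries  (36B, 4-aligned)
36..60  attrs  (24B, 4-aligned)
60..68  offset  (8B, 4-aligned)
68..76  inode  (8B, 4-aligned)
76..77  mtime  (1B, 1-aligned)
77..80  -- padding (3B)
80..88  blocks  (8B, 4-aligned)
88..90  signature  (2B, 2-aligned)
90..92  -- padding (2B)
92..124  version  (32B, 4-aligned)
124..125  reserved  (1B, 1-aligned)
125..128  -- padding (3B)
128..136  size  (8B, 4-aligned)

128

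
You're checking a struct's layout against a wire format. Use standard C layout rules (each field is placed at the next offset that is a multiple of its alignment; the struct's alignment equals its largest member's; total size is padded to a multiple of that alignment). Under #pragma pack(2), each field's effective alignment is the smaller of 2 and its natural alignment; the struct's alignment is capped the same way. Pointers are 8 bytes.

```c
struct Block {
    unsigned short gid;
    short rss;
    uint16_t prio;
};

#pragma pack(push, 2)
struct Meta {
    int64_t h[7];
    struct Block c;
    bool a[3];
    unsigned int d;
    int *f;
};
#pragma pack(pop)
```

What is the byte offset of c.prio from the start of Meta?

Block: @0: gid [2B, align 2] → 2; @2: rss [2B, align 2] → 4; @4: prio [2B, align 2] → 6; size 6, align 2
@0: h [56B, align 2] → 56
@56: c [6B, align 2] → 62
within Block: prio at 4
56 + 4 = 60

60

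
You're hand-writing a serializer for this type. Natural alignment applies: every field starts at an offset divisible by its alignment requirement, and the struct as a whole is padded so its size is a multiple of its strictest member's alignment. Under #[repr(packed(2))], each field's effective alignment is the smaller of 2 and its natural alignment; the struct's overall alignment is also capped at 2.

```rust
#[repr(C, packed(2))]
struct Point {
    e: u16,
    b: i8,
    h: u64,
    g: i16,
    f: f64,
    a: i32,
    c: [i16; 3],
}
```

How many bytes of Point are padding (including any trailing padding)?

1

0..2  e  (2B, 2-aligned)
2..3  b  (1B, 1-aligned)
3..4  -- padding (1B)
4..12  h  (8B, 2-aligned)
12..14  g  (2B, 2-aligned)
14..22  f  (8B, 2-aligned)
22..26  a  (4B, 2-aligned)
26..32  c  (6B, 2-aligned)
sizeof = 32, alignof = 2
data bytes 31, size 32 → padding 1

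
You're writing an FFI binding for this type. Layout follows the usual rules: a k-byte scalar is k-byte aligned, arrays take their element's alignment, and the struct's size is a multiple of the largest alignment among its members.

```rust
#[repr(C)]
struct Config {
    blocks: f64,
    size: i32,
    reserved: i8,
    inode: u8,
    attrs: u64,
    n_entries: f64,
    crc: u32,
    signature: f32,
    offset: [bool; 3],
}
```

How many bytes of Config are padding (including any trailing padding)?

0..8  blocks  (8B, 8-aligned)
8..12  size  (4B, 4-aligned)
12..13  reserved  (1B, 1-aligned)
13..14  inode  (1B, 1-aligned)
14..16  -- padding (2B)
16..24  attrs  (8B, 8-aligned)
24..32  n_entries  (8B, 8-aligned)
32..36  crc  (4B, 4-aligned)
36..40  signature  (4B, 4-aligned)
40..43  offset  (3B, 1-aligned)
43..48  -- tail padding (5B)
sizeof = 48, alignof = 8
data bytes 41, size 48 → padding 7

7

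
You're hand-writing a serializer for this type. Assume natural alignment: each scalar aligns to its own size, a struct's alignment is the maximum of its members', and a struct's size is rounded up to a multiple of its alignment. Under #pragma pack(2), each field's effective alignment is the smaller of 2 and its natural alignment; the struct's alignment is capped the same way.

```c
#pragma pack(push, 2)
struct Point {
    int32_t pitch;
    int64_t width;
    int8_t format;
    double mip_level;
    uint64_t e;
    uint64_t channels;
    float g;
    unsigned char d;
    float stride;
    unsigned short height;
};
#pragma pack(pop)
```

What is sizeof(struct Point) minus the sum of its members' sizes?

2

0..4  pitch  (4B, 2-aligned)
4..12  width  (8B, 2-aligned)
12..13  format  (1B, 1-aligned)
13..14  -- padding (1B)
14..22  mip_level  (8B, 2-aligned)
22..30  e  (8B, 2-aligned)
30..38  channels  (8B, 2-aligned)
38..42  g  (4B, 2-aligned)
42..43  d  (1B, 1-aligned)
43..44  -- padding (1B)
44..48  stride  (4B, 2-aligned)
48..50  height  (2B, 2-aligned)
sizeof = 50, alignof = 2
data bytes 48, size 50 → padding 2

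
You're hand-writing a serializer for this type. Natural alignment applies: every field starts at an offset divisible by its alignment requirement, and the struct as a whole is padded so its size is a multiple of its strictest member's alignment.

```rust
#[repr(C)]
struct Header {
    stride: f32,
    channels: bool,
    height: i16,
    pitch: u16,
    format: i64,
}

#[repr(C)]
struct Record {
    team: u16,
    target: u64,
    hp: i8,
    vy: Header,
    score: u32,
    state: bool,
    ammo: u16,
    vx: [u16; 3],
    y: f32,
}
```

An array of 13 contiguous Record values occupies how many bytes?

Header: stride at 0 (size 4, align 4) → ends 4; channels at 4 (size 1, align 1) → ends 5; pad 1 to align 2 for height; height at 6 (size 2, align 2) → ends 8; pitch at 8 (size 2, align 2) → ends 10; pad 6 to align 8 for format; format at 16 (size 8, align 8) → ends 24; total 24 bytes, alignment 8
team at 0 (size 2, align 2) → ends 2
pad 6 to align 8 for target
target at 8 (size 8, align 8) → ends 16
hp at 16 (size 1, align 1) → ends 17
pad 7 to align 8 for vy
vy at 24 (size 24, align 8) → ends 48
score at 48 (size 4, align 4) → ends 52
state at 52 (size 1, align 1) → ends 53
pad 1 to align 2 for ammo
ammo at 54 (size 2, align 2) → ends 56
vx at 56 (size 6, align 2) → ends 62
pad 2 to align 4 for y
y at 64 (size 4, align 4) → ends 68
tail pad 4 to reach multiple of 8
total 72 bytes, alignment 8
array of 13: 13 × 72 = 936

936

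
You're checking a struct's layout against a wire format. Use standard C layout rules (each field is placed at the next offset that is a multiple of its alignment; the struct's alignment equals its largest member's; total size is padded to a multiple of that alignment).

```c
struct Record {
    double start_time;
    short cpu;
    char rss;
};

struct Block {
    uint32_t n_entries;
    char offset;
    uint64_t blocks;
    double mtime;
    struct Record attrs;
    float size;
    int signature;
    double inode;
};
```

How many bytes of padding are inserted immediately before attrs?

0

Record: 0..8  start_time  (8B, 8-aligned); 8..10  cpu  (2B, 2-aligned); 10..11  rss  (1B, 1-aligned); 11..16  -- tail padding (5B); sizeof = 16, alignof = 8
0..4  n_entries  (4B, 4-aligned)
4..5  offset  (1B, 1-aligned)
5..8  -- padding (3B)
8..16  blocks  (8B, 8-aligned)
16..24  mtime  (8B, 8-aligned)
24..40  attrs  (16B, 8-aligned)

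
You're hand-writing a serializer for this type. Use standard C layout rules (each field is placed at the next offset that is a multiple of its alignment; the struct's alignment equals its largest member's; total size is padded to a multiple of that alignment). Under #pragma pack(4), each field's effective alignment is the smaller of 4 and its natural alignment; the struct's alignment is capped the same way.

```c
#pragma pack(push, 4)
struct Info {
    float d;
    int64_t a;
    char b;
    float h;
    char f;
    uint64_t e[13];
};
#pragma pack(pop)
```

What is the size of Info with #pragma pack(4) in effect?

128

d at 0 (size 4, align 4) → ends 4
a at 4 (size 8, align 4) → ends 12
b at 12 (size 1, align 1) → ends 13
pad 3 to align 4 for h
h at 16 (size 4, align 4) → ends 20
f at 20 (size 1, align 1) → ends 21
pad 3 to align 4 for e
e at 24 (size 104, align 4) → ends 128
total 128 bytes, alignment 4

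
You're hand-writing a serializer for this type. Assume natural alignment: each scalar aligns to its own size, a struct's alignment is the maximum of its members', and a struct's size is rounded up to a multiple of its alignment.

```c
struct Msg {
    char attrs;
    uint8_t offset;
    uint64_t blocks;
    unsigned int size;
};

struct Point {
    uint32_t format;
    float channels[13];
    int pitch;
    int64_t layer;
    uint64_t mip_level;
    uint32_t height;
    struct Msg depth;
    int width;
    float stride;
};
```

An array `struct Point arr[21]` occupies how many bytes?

Msg: attrs at 0 (size 1, align 1) → ends 1; offset at 1 (size 1, align 1) → ends 2; pad 6 to align 8 for blocks; blocks at 8 (size 8, align 8) → ends 16; size at 16 (size 4, align 4) → ends 20; tail pad 4 to reach multiple of 8; total 24 bytes, alignment 8
format at 0 (size 4, align 4) → ends 4
channels at 4 (size 52, align 4) → ends 56
pitch at 56 (size 4, align 4) → ends 60
pad 4 to align 8 for layer
layer at 64 (size 8, align 8) → ends 72
mip_level at 72 (size 8, align 8) → ends 80
height at 80 (size 4, align 4) → ends 84
pad 4 to align 8 for depth
depth at 88 (size 24, align 8) → ends 112
width at 112 (size 4, align 4) → ends 116
stride at 116 (size 4, align 4) → ends 120
total 120 bytes, alignment 8
array of 21: 21 × 120 = 2520

2520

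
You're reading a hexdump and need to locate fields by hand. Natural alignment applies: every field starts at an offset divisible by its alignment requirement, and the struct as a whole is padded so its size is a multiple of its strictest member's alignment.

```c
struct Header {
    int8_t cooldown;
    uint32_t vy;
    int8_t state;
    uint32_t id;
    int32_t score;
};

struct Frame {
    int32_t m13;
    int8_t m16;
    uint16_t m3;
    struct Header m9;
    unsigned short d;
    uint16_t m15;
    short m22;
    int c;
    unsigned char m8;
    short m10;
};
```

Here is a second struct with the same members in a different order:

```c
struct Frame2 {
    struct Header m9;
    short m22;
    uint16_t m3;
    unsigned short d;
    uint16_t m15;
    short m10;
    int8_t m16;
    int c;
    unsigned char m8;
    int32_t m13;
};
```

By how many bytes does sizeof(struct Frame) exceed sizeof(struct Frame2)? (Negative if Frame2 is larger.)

0

Header: cooldown at 0 (size 1, align 1) → ends 1; pad 3 to align 4 for vy; vy at 4 (size 4, align 4) → ends 8; state at 8 (size 1, align 1) → ends 9; pad 3 to align 4 for id; id at 12 (size 4, align 4) → ends 16; score at 16 (size 4, align 4) → ends 20; total 20 bytes, alignment 4
m13 at 0 (size 4, align 4) → ends 4
m16 at 4 (size 1, align 1) → ends 5
pad 1 to align 2 for m3
m3 at 6 (size 2, align 2) → ends 8
m9 at 8 (size 20, align 4) → ends 28
d at 28 (size 2, align 2) → ends 30
m15 at 30 (size 2, align 2) → ends 32
m22 at 32 (size 2, align 2) → ends 34
pad 2 to align 4 for c
c at 36 (size 4, align 4) → ends 40
m8 at 40 (size 1, align 1) → ends 41
pad 1 to align 2 for m10
m10 at 42 (size 2, align 2) → ends 44
total 44 bytes, alignment 4
— Frame2 —
m9 at 0 (size 20, align 4) → ends 20
m22 at 20 (size 2, align 2) → ends 22
m3 at 22 (size 2, align 2) → ends 24
d at 24 (size 2, align 2) → ends 26
m15 at 26 (size 2, align 2) → ends 28
m10 at 28 (size 2, align 2) → ends 30
m16 at 30 (size 1, align 1) → ends 31
pad 1 to align 4 for c
c at 32 (size 4, align 4) → ends 36
m8 at 36 (size 1, align 1) → ends 37
pad 3 to align 4 for m13
m13 at 40 (size 4, align 4) → ends 44
total 44 bytes, alignment 4
44 − 44 = 0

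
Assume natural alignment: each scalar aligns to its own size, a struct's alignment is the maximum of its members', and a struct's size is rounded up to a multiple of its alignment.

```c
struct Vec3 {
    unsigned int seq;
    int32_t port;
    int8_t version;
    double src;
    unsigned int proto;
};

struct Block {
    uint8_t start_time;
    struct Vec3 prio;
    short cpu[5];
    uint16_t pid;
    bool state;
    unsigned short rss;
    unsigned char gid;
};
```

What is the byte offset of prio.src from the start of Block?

24

Vec3: 0..4  seq  (4B, 4-aligned); 4..8  port  (4B, 4-aligned); 8..9  version  (1B, 1-aligned); 9..16  -- padding (7B); 16..24  src  (8B, 8-aligned); 24..28  proto  (4B, 4-aligned); 28..32  -- tail padding (4B); sizeof = 32, alignof = 8
0..1  start_time  (1B, 1-aligned)
1..8  -- padding (7B)
8..40  prio  (32B, 8-aligned)
within Vec3: src at 16
8 + 16 = 24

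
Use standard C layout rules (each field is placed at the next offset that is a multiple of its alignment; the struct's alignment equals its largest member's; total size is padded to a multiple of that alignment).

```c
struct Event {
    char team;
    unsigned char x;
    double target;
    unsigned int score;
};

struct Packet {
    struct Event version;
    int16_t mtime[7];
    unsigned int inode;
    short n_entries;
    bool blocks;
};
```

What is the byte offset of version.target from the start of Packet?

8

Event: 0..1  team  (1B, 1-aligned); 1..2  x  (1B, 1-aligned); 2..8  -- padding (6B); 8..16  target  (8B, 8-aligned); 16..20  score  (4B, 4-aligned); 20..24  -- tail padding (4B); sizeof = 24, alignof = 8
0..24  version  (24B, 8-aligned)
within Event: target at 8
0 + 8 = 8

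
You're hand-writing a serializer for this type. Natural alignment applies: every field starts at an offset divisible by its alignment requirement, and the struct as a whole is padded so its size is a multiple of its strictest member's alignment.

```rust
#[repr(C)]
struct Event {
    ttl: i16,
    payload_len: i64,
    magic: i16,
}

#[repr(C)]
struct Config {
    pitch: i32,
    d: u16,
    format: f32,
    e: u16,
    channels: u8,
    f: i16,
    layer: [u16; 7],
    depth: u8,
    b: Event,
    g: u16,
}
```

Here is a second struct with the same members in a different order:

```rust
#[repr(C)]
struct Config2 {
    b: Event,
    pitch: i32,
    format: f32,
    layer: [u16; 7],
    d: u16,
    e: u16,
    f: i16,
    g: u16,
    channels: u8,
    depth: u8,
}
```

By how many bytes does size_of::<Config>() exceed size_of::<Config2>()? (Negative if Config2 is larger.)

Event: ttl at 0 (size 2, align 2) → ends 2; pad 6 to align 8 for payload_len; payload_len at 8 (size 8, align 8) → ends 16; magic at 16 (size 2, align 2) → ends 18; tail pad 6 to reach multiple of 8; total 24 bytes, alignment 8
pitch at 0 (size 4, align 4) → ends 4
d at 4 (size 2, align 2) → ends 6
pad 2 to align 4 for format
format at 8 (size 4, align 4) → ends 12
e at 12 (size 2, align 2) → ends 14
channels at 14 (size 1, align 1) → ends 15
pad 1 to align 2 for f
f at 16 (size 2, align 2) → ends 18
layer at 18 (size 14, align 2) → ends 32
depth at 32 (size 1, align 1) → ends 33
pad 7 to align 8 for b
b at 40 (size 24, align 8) → ends 64
g at 64 (size 2, align 2) → ends 66
tail pad 6 to reach multiple of 8
total 72 bytes, alignment 8
— Config2 —
b at 0 (size 24, align 8) → ends 24
pitch at 24 (size 4, align 4) → ends 28
format at 28 (size 4, align 4) → ends 32
layer at 32 (size 14, align 2) → ends 46
d at 46 (size 2, align 2) → ends 48
e at 48 (size 2, align 2) → ends 50
f at 50 (size 2, align 2) → ends 52
g at 52 (size 2, align 2) → ends 54
channels at 54 (size 1, align 1) → ends 55
depth at 55 (size 1, align 1) → ends 56
total 56 bytes, alignment 8
72 − 56 = 16

16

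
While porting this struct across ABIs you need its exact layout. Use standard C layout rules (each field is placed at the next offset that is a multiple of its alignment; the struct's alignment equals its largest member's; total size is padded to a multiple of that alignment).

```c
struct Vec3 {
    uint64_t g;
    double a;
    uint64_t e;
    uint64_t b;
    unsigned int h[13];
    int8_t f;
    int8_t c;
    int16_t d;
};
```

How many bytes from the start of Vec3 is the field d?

86

@0: g [8B, align 8] → 8
@8: a [8B, align 8] → 16
@16: e [8B, align 8] → 24
@24: b [8B, align 8] → 32
@32: h [52B, align 4] → 84
@84: f [1B, align 1] → 85
@85: c [1B, align 1] → 86
@86: d [2B, align 2] → 88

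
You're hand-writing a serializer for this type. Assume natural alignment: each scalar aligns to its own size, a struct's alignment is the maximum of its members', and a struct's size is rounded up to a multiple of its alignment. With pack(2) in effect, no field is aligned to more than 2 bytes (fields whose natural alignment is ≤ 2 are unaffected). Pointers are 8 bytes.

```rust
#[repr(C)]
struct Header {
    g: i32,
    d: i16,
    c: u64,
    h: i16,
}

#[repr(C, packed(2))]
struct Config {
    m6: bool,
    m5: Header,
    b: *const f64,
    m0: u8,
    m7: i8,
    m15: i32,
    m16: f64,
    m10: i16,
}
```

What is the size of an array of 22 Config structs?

1100

Header: @0: g [4B, align 4] → 4; @4: d [2B, align 2] → 6; +2 pad (align 8); @8: c [8B, align 8] → 16; @16: h [2B, align 2] → 18; +6 tail pad (align 8); size 24, align 8
@0: m6 [1B, align 1] → 1
+1 pad (align 2)
@2: m5 [24B, align 2] → 26
@26: b [8B, align 2] → 34
@34: m0 [1B, align 1] → 35
@35: m7 [1B, align 1] → 36
@36: m15 [4B, align 2] → 40
@40: m16 [8B, align 2] → 48
@48: m10 [2B, align 2] → 50
size 50, align 2
array of 22: 22 × 50 = 1100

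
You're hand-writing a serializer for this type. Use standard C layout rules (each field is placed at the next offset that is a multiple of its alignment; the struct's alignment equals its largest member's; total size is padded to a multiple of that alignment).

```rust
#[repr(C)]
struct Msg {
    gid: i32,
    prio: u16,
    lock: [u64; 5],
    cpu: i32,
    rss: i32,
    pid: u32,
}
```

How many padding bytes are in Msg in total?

@0: gid [4B, align 4] → 4
@4: prio [2B, align 2] → 6
+2 pad (align 8)
@8: lock [40B, align 8] → 48
@48: cpu [4B, align 4] → 52
@52: rss [4B, align 4] → 56
@56: pid [4B, align 4] → 60
+4 tail pad (align 8)
size 64, align 8
data bytes 58, size 64 → padding 6

6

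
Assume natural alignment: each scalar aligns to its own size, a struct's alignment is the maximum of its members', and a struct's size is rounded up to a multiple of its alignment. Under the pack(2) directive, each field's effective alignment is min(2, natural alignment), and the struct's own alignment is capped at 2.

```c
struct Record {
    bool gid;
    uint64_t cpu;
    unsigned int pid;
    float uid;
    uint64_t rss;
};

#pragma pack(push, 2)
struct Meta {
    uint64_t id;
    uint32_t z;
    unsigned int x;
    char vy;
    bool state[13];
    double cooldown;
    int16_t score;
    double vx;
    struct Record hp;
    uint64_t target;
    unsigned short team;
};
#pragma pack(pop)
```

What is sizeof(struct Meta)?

90

Record: 0..1  gid  (1B, 1-aligned); 1..8  -- padding (7B); 8..16  cpu  (8B, 8-aligned); 16..20  pid  (4B, 4-aligned); 20..24  uid  (4B, 4-aligned); 24..32  rss  (8B, 8-aligned); sizeof = 32, alignof = 8
0..8  id  (8B, 2-aligned)
8..12  z  (4B, 2-aligned)
12..16  x  (4B, 2-aligned)
16..17  vy  (1B, 1-aligned)
17..30  state  (13B, 1-aligned)
30..38  cooldown  (8B, 2-aligned)
38..40  score  (2B, 2-aligned)
40..48  vx  (8B, 2-aligned)
48..80  hp  (32B, 2-aligned)
80..88  target  (8B, 2-aligned)
88..90  team  (2B, 2-aligned)
sizeof = 90, alignof = 2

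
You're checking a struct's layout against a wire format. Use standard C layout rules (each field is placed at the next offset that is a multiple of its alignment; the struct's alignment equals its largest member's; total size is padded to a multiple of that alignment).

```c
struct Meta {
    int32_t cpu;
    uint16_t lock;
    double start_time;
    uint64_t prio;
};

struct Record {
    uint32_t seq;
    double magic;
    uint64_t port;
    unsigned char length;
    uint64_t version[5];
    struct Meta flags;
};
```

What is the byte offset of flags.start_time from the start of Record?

Meta: cpu at 0 (size 4, align 4) → ends 4; lock at 4 (size 2, align 2) → ends 6; pad 2 to align 8 for start_time; start_time at 8 (size 8, align 8) → ends 16; prio at 16 (size 8, align 8) → ends 24; total 24 bytes, alignment 8
seq at 0 (size 4, align 4) → ends 4
pad 4 to align 8 for magic
magic at 8 (size 8, align 8) → ends 16
port at 16 (size 8, align 8) → ends 24
length at 24 (size 1, align 1) → ends 25
pad 7 to align 8 for version
version at 32 (size 40, align 8) → ends 72
flags at 72 (size 24, align 8) → ends 96
within Meta: start_time at 8
72 + 8 = 80

80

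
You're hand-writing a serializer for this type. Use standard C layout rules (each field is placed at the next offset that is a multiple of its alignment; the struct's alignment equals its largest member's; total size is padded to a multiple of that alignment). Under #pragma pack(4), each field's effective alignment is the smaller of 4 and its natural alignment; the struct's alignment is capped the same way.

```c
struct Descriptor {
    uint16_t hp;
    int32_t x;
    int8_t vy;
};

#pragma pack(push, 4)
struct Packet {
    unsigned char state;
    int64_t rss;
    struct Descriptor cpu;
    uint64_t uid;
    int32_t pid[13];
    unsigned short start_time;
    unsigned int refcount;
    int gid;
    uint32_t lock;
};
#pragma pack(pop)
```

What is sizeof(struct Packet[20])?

Descriptor: 0..2  hp  (2B, 2-aligned); 2..4  -- padding (2B); 4..8  x  (4B, 4-aligned); 8..9  vy  (1B, 1-aligned); 9..12  -- tail padding (3B); sizeof = 12, alignof = 4
0..1  state  (1B, 1-aligned)
1..4  -- padding (3B)
4..12  rss  (8B, 4-aligned)
12..24  cpu  (12B, 4-aligned)
24..32  uid  (8B, 4-aligned)
32..84  pid  (52B, 4-aligned)
84..86  start_time  (2B, 2-aligned)
86..88  -- padding (2B)
88..92  refcount  (4B, 4-aligned)
92..96  gid  (4B, 4-aligned)
96..100  lock  (4B, 4-aligned)
sizeof = 100, alignof = 4
array of 20: 20 × 100 = 2000

2000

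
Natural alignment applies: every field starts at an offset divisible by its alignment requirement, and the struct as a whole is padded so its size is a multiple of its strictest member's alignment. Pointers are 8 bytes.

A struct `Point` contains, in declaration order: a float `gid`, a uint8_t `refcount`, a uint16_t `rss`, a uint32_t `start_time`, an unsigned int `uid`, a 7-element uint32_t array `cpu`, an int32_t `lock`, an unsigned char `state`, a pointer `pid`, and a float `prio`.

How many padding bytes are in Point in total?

12

0..4  gid  (4B, 4-aligned)
4..5  refcount  (1B, 1-aligned)
5..6  -- padding (1B)
6..8  rss  (2B, 2-aligned)
8..12  start_time  (4B, 4-aligned)
12..16  uid  (4B, 4-aligned)
16..44  cpu  (28B, 4-aligned)
44..48  lock  (4B, 4-aligned)
48..49  state  (1B, 1-aligned)
49..56  -- padding (7B)
56..64  pid  (8B, 8-aligned)
64..68  prio  (4B, 4-aligned)
68..72  -- tail padding (4B)
sizeof = 72, alignof = 8
data bytes 60, size 72 → padding 12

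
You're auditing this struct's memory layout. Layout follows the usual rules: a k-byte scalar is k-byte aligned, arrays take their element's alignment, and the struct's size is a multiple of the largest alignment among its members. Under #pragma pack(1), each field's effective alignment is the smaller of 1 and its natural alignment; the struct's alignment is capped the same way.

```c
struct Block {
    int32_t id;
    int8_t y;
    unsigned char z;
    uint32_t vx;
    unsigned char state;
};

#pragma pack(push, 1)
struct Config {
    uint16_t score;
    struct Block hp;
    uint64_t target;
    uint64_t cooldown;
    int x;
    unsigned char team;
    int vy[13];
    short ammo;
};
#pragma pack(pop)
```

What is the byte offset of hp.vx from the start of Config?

Block: id at 0 (size 4, align 4) → ends 4; y at 4 (size 1, align 1) → ends 5; z at 5 (size 1, align 1) → ends 6; pad 2 to align 4 for vx; vx at 8 (size 4, align 4) → ends 12; state at 12 (size 1, align 1) → ends 13; tail pad 3 to reach multiple of 4; total 16 bytes, alignment 4
score at 0 (size 2, align 1) → ends 2
hp at 2 (size 16, align 1) → ends 18
within Block: vx at 8
2 + 8 = 10

10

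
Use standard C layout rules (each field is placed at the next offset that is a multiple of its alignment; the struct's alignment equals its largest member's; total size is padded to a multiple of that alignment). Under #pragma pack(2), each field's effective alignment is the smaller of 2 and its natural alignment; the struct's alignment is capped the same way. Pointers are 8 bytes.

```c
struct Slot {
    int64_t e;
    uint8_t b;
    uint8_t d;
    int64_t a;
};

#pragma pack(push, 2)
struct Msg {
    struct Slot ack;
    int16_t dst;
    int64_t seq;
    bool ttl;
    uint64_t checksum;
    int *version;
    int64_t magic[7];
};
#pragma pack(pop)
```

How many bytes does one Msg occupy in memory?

Slot: 0..8  e  (8B, 8-aligned); 8..9  b  (1B, 1-aligned); 9..10  d  (1B, 1-aligned); 10..16  -- padding (6B); 16..24  a  (8B, 8-aligned); sizeof = 24, alignof = 8
0..24  ack  (24B, 2-aligned)
24..26  dst  (2B, 2-aligned)
26..34  seq  (8B, 2-aligned)
34..35  ttl  (1B, 1-aligned)
35..36  -- padding (1B)
36..44  checksum  (8B, 2-aligned)
44..52  version  (8B, 2-aligned)
52..108  magic  (56B, 2-aligned)
sizeof = 108, alignof = 2

108 bytes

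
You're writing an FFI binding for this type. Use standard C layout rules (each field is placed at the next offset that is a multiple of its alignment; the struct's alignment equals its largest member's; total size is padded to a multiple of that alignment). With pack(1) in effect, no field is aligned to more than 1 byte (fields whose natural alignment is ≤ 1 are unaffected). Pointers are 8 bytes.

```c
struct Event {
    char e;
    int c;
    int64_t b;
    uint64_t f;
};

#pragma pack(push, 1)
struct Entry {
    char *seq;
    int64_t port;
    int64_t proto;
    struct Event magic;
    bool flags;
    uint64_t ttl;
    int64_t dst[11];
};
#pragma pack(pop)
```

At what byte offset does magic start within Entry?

24

Event: 0..1  e  (1B, 1-aligned); 1..4  -- padding (3B); 4..8  c  (4B, 4-aligned); 8..16  b  (8B, 8-aligned); 16..24  f  (8B, 8-aligned); sizeof = 24, alignof = 8
0..8  seq  (8B, 1-aligned)
8..16  port  (8B, 1-aligned)
16..24  proto  (8B, 1-aligned)
24..48  magic  (24B, 1-aligned)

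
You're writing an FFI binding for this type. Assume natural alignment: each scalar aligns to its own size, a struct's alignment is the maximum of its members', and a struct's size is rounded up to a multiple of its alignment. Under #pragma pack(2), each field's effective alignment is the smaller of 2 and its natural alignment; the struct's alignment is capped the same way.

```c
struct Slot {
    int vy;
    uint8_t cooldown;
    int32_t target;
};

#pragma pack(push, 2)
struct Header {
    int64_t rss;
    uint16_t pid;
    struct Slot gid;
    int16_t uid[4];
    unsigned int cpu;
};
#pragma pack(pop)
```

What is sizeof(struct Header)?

Slot: @0: vy [4B, align 4] → 4; @4: cooldown [1B, align 1] → 5; +3 pad (align 4); @8: target [4B, align 4] → 12; size 12, align 4
@0: rss [8B, align 2] → 8
@8: pid [2B, align 2] → 10
@10: gid [12B, align 2] → 22
@22: uid [8B, align 2] → 30
@30: cpu [4B, align 2] → 34
size 34, align 2

34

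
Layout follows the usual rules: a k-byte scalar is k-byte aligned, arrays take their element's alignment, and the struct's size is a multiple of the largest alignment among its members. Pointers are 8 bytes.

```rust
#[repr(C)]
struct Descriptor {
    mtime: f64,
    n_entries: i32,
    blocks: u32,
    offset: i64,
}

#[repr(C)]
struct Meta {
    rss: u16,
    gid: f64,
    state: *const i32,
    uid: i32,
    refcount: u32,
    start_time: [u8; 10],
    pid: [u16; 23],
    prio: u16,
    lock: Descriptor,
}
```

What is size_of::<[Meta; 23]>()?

2760

Descriptor: @0: mtime [8B, align 8] → 8; @8: n_entries [4B, align 4] → 12; @12: blocks [4B, align 4] → 16; @16: offset [8B, align 8] → 24; size 24, align 8
@0: rss [2B, align 2] → 2
+6 pad (align 8)
@8: gid [8B, align 8] → 16
@16: state [8B, align 8] → 24
@24: uid [4B, align 4] → 28
@28: refcount [4B, align 4] → 32
@32: start_time [10B, align 1] → 42
@42: pid [46B, align 2] → 88
@88: prio [2B, align 2] → 90
+6 pad (align 8)
@96: lock [24B, align 8] → 120
size 120, align 8
array of 23: 23 × 120 = 2760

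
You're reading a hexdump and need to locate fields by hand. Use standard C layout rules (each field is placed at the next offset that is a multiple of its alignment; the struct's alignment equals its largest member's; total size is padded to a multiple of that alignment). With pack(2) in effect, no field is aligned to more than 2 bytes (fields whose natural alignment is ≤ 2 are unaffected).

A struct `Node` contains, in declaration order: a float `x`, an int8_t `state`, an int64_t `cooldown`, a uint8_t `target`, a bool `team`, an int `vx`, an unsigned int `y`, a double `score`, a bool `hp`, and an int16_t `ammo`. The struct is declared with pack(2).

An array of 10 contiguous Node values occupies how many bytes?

0..4  x  (4B, 2-aligned)
4..5  state  (1B, 1-aligned)
5..6  -- padding (1B)
6..14  cooldown  (8B, 2-aligned)
14..15  target  (1B, 1-aligned)
15..16  team  (1B, 1-aligned)
16..20  vx  (4B, 2-aligned)
20..24  y  (4B, 2-aligned)
24..32  score  (8B, 2-aligned)
32..33  hp  (1B, 1-aligned)
33..34  -- padding (1B)
34..36  ammo  (2B, 2-aligned)
sizeof = 36, alignof = 2
array of 10: 10 × 36 = 360

360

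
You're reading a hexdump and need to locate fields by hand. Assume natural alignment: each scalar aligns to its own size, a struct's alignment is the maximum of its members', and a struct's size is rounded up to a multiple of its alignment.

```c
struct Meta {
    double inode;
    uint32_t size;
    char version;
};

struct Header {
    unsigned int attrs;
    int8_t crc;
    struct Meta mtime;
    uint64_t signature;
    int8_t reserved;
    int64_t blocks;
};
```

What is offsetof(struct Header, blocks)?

Meta: 0..8  inode  (8B, 8-aligned); 8..12  size  (4B, 4-aligned); 12..13  version  (1B, 1-aligned); 13..16  -- tail padding (3B); sizeof = 16, alignof = 8
0..4  attrs  (4B, 4-aligned)
4..5  crc  (1B, 1-aligned)
5..8  -- padding (3B)
8..24  mtime  (16B, 8-aligned)
24..32  signature  (8B, 8-aligned)
32..33  reserved  (1B, 1-aligned)
33..40  -- padding (7B)
40..48  blocks  (8B, 8-aligned)

40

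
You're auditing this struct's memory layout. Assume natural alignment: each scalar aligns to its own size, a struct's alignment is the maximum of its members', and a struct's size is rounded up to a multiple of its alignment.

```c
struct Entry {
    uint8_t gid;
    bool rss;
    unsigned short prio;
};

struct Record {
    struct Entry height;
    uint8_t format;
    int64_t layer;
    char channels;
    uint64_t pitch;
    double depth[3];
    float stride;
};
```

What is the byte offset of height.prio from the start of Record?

Entry: 0..1  gid  (1B, 1-aligned); 1..2  rss  (1B, 1-aligned); 2..4  prio  (2B, 2-aligned); sizeof = 4, alignof = 2
0..4  height  (4B, 2-aligned)
within Entry: prio at 2
0 + 2 = 2

2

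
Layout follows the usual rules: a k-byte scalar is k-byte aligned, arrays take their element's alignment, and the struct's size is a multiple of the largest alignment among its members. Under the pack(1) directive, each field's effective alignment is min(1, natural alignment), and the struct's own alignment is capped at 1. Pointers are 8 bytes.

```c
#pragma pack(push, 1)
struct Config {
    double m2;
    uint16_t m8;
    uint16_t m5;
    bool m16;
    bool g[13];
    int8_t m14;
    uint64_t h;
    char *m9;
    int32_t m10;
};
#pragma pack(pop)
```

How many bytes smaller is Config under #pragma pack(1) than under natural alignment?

natural layout:
  @0: m2 [8B, align 8] → 8
  @8: m8 [2B, align 2] → 10
  @10: m5 [2B, align 2] → 12
  @12: m16 [1B, align 1] → 13
  @13: g [13B, align 1] → 26
  @26: m14 [1B, align 1] → 27
  +5 pad (align 8)
  @32: h [8B, align 8] → 40
  @40: m9 [8B, align 8] → 48
  @48: m10 [4B, align 4] → 52
  +4 tail pad (align 8)
  size 56, align 8
packed(1) layout:
  @0: m2 [8B, align 1] → 8
  @8: m8 [2B, align 1] → 10
  @10: m5 [2B, align 1] → 12
  @12: m16 [1B, align 1] → 13
  @13: g [13B, align 1] → 26
  @26: m14 [1B, align 1] → 27
  @27: h [8B, align 1] → 35
  @35: m9 [8B, align 1] → 43
  @43: m10 [4B, align 1] → 47
  size 47, align 1
56 − 47 = 9

9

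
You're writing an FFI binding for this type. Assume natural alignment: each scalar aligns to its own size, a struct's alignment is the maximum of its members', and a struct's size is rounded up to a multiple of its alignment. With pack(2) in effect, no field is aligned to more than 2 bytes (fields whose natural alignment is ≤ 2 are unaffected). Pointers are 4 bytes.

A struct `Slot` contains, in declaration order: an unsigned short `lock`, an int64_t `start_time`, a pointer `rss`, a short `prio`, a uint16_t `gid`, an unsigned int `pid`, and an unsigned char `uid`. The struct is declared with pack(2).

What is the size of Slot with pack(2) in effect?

lock at 0 (size 2, align 2) → ends 2
start_time at 2 (size 8, align 2) → ends 10
rss at 10 (size 4, align 2) → ends 14
prio at 14 (size 2, align 2) → ends 16
gid at 16 (size 2, align 2) → ends 18
pid at 18 (size 4, align 2) → ends 22
uid at 22 (size 1, align 1) → ends 23
tail pad 1 to reach multiple of 2
total 24 bytes, alignment 2

24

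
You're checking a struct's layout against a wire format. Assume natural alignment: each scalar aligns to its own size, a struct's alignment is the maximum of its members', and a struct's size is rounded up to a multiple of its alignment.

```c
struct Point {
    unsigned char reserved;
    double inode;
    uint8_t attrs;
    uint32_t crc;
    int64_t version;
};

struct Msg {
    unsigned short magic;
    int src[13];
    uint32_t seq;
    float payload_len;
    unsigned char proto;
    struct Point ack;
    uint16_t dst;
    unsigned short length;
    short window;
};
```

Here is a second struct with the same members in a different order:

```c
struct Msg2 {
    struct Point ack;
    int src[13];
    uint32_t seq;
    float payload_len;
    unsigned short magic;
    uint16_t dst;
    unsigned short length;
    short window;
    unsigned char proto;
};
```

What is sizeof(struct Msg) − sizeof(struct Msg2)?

Point: @0: reserved [1B, align 1] → 1; +7 pad (align 8); @8: inode [8B, align 8] → 16; @16: attrs [1B, align 1] → 17; +3 pad (align 4); @20: crc [4B, align 4] → 24; @24: version [8B, align 8] → 32; size 32, align 8
@0: magic [2B, align 2] → 2
+2 pad (align 4)
@4: src [52B, align 4] → 56
@56: seq [4B, align 4] → 60
@60: payload_len [4B, align 4] → 64
@64: proto [1B, align 1] → 65
+7 pad (align 8)
@72: ack [32B, align 8] → 104
@104: dst [2B, align 2] → 106
@106: length [2B, align 2] → 108
@108: window [2B, align 2] → 110
+2 tail pad (align 8)
size 112, align 8
— Msg2 —
@0: ack [32B, align 8] → 32
@32: src [52B, align 4] → 84
@84: seq [4B, align 4] → 88
@88: payload_len [4B, align 4] → 92
@92: magic [2B, align 2] → 94
@94: dst [2B, align 2] → 96
@96: length [2B, align 2] → 98
@98: window [2B, align 2] → 100
@100: proto [1B, align 1] → 101
+3 tail pad (align 8)
size 104, align 8
112 − 104 = 8

8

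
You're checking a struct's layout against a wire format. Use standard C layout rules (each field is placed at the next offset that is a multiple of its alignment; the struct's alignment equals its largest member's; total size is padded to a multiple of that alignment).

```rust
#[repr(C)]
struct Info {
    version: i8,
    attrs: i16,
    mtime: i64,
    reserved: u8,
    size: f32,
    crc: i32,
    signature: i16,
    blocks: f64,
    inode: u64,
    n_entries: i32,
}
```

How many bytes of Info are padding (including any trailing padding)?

14

@0: version [1B, align 1] → 1
+1 pad (align 2)
@2: attrs [2B, align 2] → 4
+4 pad (align 8)
@8: mtime [8B, align 8] → 16
@16: reserved [1B, align 1] → 17
+3 pad (align 4)
@20: size [4B, align 4] → 24
@24: crc [4B, align 4] → 28
@28: signature [2B, align 2] → 30
+2 pad (align 8)
@32: blocks [8B, align 8] → 40
@40: inode [8B, align 8] → 48
@48: n_entries [4B, align 4] → 52
+4 tail pad (align 8)
size 56, align 8
data bytes 42, size 56 → padding 14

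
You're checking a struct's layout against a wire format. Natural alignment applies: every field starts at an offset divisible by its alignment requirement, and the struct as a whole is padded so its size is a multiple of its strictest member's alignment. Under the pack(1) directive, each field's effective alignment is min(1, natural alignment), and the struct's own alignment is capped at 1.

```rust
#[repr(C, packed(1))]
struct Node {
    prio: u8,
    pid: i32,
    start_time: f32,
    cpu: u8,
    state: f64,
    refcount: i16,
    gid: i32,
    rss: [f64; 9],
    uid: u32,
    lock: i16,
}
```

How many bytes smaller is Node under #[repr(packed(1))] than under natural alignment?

natural layout:
  prio at 0 (size 1, align 1) → ends 1
  pad 3 to align 4 for pid
  pid at 4 (size 4, align 4) → ends 8
  start_time at 8 (size 4, align 4) → ends 12
  cpu at 12 (size 1, align 1) → ends 13
  pad 3 to align 8 for state
  state at 16 (size 8, align 8) → ends 24
  refcount at 24 (size 2, align 2) → ends 26
  pad 2 to align 4 for gid
  gid at 28 (size 4, align 4) → ends 32
  rss at 32 (size 72, align 8) → ends 104
  uid at 104 (size 4, align 4) → ends 108
  lock at 108 (size 2, align 2) → ends 110
  tail pad 2 to reach multiple of 8
  total 112 bytes, alignment 8
packed(1) layout:
  prio at 0 (size 1, align 1) → ends 1
  pid at 1 (size 4, align 1) → ends 5
  start_time at 5 (size 4, align 1) → ends 9
  cpu at 9 (size 1, align 1) → ends 10
  state at 10 (size 8, align 1) → ends 18
  refcount at 18 (size 2, align 1) → ends 20
  gid at 20 (size 4, align 1) → ends 24
  rss at 24 (size 72, align 1) → ends 96
  uid at 96 (size 4, align 1) → ends 100
  lock at 100 (size 2, align 1) → ends 102
  total 102 bytes, alignment 1
112 − 102 = 10

10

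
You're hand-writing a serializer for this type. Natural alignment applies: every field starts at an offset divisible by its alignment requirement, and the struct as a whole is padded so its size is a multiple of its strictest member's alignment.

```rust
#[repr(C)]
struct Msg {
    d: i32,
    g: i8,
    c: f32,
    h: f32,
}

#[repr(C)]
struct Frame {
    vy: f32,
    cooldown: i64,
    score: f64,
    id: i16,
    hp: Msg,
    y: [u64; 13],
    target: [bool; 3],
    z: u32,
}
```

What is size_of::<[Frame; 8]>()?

Msg: @0: d [4B, align 4] → 4; @4: g [1B, align 1] → 5; +3 pad (align 4); @8: c [4B, align 4] → 12; @12: h [4B, align 4] → 16; size 16, align 4
@0: vy [4B, align 4] → 4
+4 pad (align 8)
@8: cooldown [8B, align 8] → 16
@16: score [8B, align 8] → 24
@24: id [2B, align 2] → 26
+2 pad (align 4)
@28: hp [16B, align 4] → 44
+4 pad (align 8)
@48: y [104B, align 8] → 152
@152: target [3B, align 1] → 155
+1 pad (align 4)
@156: z [4B, align 4] → 160
size 160, align 8
array of 8: 8 × 160 = 1280

1280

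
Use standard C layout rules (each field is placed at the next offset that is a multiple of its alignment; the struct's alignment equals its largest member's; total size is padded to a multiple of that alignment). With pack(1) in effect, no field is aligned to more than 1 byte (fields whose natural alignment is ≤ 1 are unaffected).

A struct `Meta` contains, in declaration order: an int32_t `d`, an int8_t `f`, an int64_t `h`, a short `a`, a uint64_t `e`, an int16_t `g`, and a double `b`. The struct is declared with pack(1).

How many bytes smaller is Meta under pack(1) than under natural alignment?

natural layout:
  d at 0 (size 4, align 4) → ends 4
  f at 4 (size 1, align 1) → ends 5
  pad 3 to align 8 for h
  h at 8 (size 8, align 8) → ends 16
  a at 16 (size 2, align 2) → ends 18
  pad 6 to align 8 for e
  e at 24 (size 8, align 8) → ends 32
  g at 32 (size 2, align 2) → ends 34
  pad 6 to align 8 for b
  b at 40 (size 8, align 8) → ends 48
  total 48 bytes, alignment 8
packed(1) layout:
  d at 0 (size 4, align 1) → ends 4
  f at 4 (size 1, align 1) → ends 5
  h at 5 (size 8, align 1) → ends 13
  a at 13 (size 2, align 1) → ends 15
  e at 15 (size 8, align 1) → ends 23
  g at 23 (size 2, align 1) → ends 25
  b at 25 (size 8, align 1) → ends 33
  total 33 bytes, alignment 1
48 − 33 = 15

15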